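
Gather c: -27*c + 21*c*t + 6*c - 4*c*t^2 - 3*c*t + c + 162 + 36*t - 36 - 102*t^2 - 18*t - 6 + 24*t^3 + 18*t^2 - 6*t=c*(-4*t^2 + 18*t - 20) + 24*t^3 - 84*t^2 + 12*t + 120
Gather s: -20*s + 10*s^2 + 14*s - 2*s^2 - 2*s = 8*s^2 - 8*s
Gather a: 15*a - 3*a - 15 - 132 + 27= 12*a - 120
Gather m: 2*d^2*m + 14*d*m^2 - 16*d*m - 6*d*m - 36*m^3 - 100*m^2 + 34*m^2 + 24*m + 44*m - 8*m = -36*m^3 + m^2*(14*d - 66) + m*(2*d^2 - 22*d + 60)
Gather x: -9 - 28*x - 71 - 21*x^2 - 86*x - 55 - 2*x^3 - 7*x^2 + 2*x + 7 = -2*x^3 - 28*x^2 - 112*x - 128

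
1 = 1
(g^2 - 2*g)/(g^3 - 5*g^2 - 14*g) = (2 - g)/(-g^2 + 5*g + 14)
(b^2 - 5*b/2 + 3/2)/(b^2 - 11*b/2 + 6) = (b - 1)/(b - 4)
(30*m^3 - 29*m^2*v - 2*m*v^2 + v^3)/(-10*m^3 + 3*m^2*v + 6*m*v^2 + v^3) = (-6*m + v)/(2*m + v)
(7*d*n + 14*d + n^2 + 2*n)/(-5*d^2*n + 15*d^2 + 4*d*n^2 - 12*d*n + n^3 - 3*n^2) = (-7*d*n - 14*d - n^2 - 2*n)/(5*d^2*n - 15*d^2 - 4*d*n^2 + 12*d*n - n^3 + 3*n^2)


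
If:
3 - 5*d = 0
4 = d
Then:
No Solution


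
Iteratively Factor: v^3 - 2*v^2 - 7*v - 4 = (v - 4)*(v^2 + 2*v + 1) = (v - 4)*(v + 1)*(v + 1)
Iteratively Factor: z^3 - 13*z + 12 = (z - 3)*(z^2 + 3*z - 4) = (z - 3)*(z + 4)*(z - 1)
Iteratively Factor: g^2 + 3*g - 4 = (g + 4)*(g - 1)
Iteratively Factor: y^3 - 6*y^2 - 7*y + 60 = (y - 4)*(y^2 - 2*y - 15) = (y - 4)*(y + 3)*(y - 5)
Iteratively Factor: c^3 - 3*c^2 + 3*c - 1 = (c - 1)*(c^2 - 2*c + 1) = (c - 1)^2*(c - 1)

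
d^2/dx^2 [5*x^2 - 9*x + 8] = 10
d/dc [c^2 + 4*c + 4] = 2*c + 4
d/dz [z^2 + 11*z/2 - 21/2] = 2*z + 11/2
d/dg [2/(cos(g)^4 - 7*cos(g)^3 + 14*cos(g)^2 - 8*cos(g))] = 2*(4*cos(g)^3 - 21*cos(g)^2 + 28*cos(g) - 8)*sin(g)/((cos(g)^3 - 7*cos(g)^2 + 14*cos(g) - 8)^2*cos(g)^2)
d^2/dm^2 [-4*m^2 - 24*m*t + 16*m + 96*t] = -8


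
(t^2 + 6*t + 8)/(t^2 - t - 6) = (t + 4)/(t - 3)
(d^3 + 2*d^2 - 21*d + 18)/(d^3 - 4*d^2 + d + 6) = (d^2 + 5*d - 6)/(d^2 - d - 2)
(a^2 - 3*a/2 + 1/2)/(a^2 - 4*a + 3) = (a - 1/2)/(a - 3)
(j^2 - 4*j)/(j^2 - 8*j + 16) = j/(j - 4)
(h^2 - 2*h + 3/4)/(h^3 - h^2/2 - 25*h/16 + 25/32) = 8*(2*h - 3)/(16*h^2 - 25)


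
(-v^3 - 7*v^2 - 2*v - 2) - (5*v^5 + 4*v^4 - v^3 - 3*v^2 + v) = -5*v^5 - 4*v^4 - 4*v^2 - 3*v - 2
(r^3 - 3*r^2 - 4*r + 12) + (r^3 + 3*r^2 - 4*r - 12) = 2*r^3 - 8*r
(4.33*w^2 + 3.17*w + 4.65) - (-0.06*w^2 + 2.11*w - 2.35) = 4.39*w^2 + 1.06*w + 7.0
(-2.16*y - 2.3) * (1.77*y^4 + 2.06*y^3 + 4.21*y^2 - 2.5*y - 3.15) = -3.8232*y^5 - 8.5206*y^4 - 13.8316*y^3 - 4.283*y^2 + 12.554*y + 7.245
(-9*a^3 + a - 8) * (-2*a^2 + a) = 18*a^5 - 9*a^4 - 2*a^3 + 17*a^2 - 8*a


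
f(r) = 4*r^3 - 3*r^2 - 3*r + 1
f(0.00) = 1.00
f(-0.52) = 1.19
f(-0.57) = 0.99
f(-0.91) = -1.77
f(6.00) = 739.00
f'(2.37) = 50.18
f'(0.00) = -3.00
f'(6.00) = 393.00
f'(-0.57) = 4.32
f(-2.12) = -44.24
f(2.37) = 30.29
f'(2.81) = 74.89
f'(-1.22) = 22.18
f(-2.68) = -89.50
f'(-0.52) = 3.36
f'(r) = 12*r^2 - 6*r - 3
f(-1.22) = -7.07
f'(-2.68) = 99.27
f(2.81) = 57.63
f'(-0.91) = 12.40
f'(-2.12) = 63.65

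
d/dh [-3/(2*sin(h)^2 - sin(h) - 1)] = 3*(4*sin(h) - 1)*cos(h)/(sin(h) + cos(2*h))^2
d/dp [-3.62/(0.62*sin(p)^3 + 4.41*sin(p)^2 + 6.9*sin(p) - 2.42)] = (6.7332*sin(p)^2 + 31.9284*sin(p) + 24.978)*cos(p)/(0.62*sin(p)^3 + 4.41*sin(p)^2 + 6.9*sin(p) - 2.42)^2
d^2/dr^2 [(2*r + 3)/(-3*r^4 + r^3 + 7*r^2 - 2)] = 2*(-r^2*(2*r + 3)*(-12*r^2 + 3*r + 14)^2 + (24*r^3 - 6*r^2 - 28*r - (2*r + 3)*(-18*r^2 + 3*r + 7))*(3*r^4 - r^3 - 7*r^2 + 2))/(3*r^4 - r^3 - 7*r^2 + 2)^3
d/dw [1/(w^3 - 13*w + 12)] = (13 - 3*w^2)/(w^3 - 13*w + 12)^2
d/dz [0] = 0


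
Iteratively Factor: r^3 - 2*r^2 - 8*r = (r)*(r^2 - 2*r - 8) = r*(r - 4)*(r + 2)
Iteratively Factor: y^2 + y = (y + 1)*(y)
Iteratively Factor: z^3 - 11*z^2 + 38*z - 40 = (z - 5)*(z^2 - 6*z + 8) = (z - 5)*(z - 2)*(z - 4)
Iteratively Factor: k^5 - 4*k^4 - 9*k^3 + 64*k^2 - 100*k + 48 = (k - 2)*(k^4 - 2*k^3 - 13*k^2 + 38*k - 24) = (k - 2)^2*(k^3 - 13*k + 12) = (k - 2)^2*(k - 1)*(k^2 + k - 12) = (k - 2)^2*(k - 1)*(k + 4)*(k - 3)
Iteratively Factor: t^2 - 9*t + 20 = (t - 5)*(t - 4)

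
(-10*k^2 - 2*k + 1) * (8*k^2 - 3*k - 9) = -80*k^4 + 14*k^3 + 104*k^2 + 15*k - 9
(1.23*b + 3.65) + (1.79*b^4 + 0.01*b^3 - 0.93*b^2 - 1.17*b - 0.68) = 1.79*b^4 + 0.01*b^3 - 0.93*b^2 + 0.0600000000000001*b + 2.97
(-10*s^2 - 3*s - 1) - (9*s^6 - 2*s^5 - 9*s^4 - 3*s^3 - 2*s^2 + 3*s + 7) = -9*s^6 + 2*s^5 + 9*s^4 + 3*s^3 - 8*s^2 - 6*s - 8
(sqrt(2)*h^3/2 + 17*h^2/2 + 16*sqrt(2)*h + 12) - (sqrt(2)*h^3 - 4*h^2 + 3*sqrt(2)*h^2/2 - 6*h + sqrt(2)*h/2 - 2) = -sqrt(2)*h^3/2 - 3*sqrt(2)*h^2/2 + 25*h^2/2 + 6*h + 31*sqrt(2)*h/2 + 14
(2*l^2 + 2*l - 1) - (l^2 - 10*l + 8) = l^2 + 12*l - 9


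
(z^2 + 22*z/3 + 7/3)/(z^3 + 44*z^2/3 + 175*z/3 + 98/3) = (3*z + 1)/(3*z^2 + 23*z + 14)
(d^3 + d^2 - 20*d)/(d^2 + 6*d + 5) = d*(d - 4)/(d + 1)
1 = 1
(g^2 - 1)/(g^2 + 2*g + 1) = (g - 1)/(g + 1)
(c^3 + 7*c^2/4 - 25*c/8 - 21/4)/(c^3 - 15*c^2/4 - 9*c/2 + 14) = (c + 3/2)/(c - 4)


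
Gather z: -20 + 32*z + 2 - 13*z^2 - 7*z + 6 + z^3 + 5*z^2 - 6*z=z^3 - 8*z^2 + 19*z - 12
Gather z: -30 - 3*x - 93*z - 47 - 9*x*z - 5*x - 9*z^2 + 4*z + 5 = -8*x - 9*z^2 + z*(-9*x - 89) - 72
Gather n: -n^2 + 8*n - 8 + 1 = -n^2 + 8*n - 7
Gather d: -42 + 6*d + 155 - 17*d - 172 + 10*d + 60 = 1 - d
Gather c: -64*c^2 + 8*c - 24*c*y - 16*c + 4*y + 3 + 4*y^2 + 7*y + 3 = -64*c^2 + c*(-24*y - 8) + 4*y^2 + 11*y + 6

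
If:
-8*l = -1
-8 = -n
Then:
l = 1/8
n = 8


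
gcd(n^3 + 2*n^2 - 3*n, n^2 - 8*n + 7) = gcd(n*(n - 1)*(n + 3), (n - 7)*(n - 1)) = n - 1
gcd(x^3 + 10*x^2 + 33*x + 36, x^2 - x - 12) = x + 3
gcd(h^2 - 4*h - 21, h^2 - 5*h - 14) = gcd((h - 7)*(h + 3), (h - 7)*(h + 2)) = h - 7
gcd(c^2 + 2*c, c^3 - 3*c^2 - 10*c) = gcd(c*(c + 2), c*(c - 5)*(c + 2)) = c^2 + 2*c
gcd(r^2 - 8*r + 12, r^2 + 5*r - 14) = r - 2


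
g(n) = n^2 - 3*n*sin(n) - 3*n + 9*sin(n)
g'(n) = -3*n*cos(n) + 2*n - 3*sin(n) + 9*cos(n) - 3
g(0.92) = 3.05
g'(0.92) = 0.23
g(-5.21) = 64.42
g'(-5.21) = -4.30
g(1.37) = 2.56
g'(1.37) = -2.22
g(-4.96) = 62.63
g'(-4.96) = -9.98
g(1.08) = 3.01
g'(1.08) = -0.77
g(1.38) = 2.54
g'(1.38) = -2.26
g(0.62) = 2.67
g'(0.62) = 2.31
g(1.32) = 2.66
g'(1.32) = -2.02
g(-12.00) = 204.15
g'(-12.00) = 9.36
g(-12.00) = 204.15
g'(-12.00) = 9.36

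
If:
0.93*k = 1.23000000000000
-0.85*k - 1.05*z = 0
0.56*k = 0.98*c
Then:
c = 0.76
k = 1.32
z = -1.07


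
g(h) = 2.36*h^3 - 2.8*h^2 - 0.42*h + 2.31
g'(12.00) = 951.90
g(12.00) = 3672.15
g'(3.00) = 46.50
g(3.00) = 39.57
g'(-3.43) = 102.08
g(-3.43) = -124.43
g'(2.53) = 30.73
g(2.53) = 21.54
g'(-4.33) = 156.57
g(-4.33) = -239.96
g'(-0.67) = 6.51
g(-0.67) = 0.62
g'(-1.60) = 26.66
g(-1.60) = -13.85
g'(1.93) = 15.14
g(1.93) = 8.04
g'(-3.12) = 85.97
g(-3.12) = -95.31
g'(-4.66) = 179.42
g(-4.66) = -295.36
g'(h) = 7.08*h^2 - 5.6*h - 0.42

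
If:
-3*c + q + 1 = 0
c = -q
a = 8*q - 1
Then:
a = -3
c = 1/4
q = -1/4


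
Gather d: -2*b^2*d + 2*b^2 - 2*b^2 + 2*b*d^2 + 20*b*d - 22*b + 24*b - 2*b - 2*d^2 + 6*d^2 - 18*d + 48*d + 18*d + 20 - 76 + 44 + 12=d^2*(2*b + 4) + d*(-2*b^2 + 20*b + 48)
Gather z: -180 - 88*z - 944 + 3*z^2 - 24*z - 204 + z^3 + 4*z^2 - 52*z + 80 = z^3 + 7*z^2 - 164*z - 1248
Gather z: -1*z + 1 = 1 - z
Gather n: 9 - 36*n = 9 - 36*n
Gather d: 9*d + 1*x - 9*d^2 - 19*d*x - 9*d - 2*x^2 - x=-9*d^2 - 19*d*x - 2*x^2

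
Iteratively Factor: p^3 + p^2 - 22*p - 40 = (p + 4)*(p^2 - 3*p - 10) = (p - 5)*(p + 4)*(p + 2)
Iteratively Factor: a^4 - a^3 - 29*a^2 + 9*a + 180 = (a - 3)*(a^3 + 2*a^2 - 23*a - 60) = (a - 3)*(a + 3)*(a^2 - a - 20) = (a - 5)*(a - 3)*(a + 3)*(a + 4)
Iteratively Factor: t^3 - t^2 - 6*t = (t - 3)*(t^2 + 2*t) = (t - 3)*(t + 2)*(t)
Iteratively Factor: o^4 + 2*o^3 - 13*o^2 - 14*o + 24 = (o - 1)*(o^3 + 3*o^2 - 10*o - 24) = (o - 1)*(o + 4)*(o^2 - o - 6) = (o - 1)*(o + 2)*(o + 4)*(o - 3)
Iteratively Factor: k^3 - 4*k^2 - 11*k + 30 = (k - 5)*(k^2 + k - 6) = (k - 5)*(k - 2)*(k + 3)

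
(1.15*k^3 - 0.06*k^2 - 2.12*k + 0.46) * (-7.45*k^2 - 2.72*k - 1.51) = -8.5675*k^5 - 2.681*k^4 + 14.2207*k^3 + 2.43*k^2 + 1.95*k - 0.6946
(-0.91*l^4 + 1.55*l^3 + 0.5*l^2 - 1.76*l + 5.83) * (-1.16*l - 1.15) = 1.0556*l^5 - 0.7515*l^4 - 2.3625*l^3 + 1.4666*l^2 - 4.7388*l - 6.7045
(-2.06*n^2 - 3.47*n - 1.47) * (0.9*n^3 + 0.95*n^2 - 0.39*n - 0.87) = -1.854*n^5 - 5.08*n^4 - 3.8161*n^3 + 1.749*n^2 + 3.5922*n + 1.2789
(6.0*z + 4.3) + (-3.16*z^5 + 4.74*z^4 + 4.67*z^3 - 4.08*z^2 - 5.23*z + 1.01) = -3.16*z^5 + 4.74*z^4 + 4.67*z^3 - 4.08*z^2 + 0.77*z + 5.31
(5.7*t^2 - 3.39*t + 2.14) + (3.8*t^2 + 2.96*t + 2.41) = 9.5*t^2 - 0.43*t + 4.55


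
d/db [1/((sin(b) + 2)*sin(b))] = -2*(sin(b) + 1)*cos(b)/((sin(b) + 2)^2*sin(b)^2)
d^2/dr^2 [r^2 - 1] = 2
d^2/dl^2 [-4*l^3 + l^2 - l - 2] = 2 - 24*l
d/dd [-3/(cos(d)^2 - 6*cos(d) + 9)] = -6*sin(d)/(cos(d) - 3)^3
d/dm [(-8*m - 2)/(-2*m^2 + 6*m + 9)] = 4*(-4*m^2 - 2*m - 15)/(4*m^4 - 24*m^3 + 108*m + 81)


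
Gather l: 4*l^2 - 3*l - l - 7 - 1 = 4*l^2 - 4*l - 8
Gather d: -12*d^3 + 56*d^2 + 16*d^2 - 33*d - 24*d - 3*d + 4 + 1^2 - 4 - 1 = -12*d^3 + 72*d^2 - 60*d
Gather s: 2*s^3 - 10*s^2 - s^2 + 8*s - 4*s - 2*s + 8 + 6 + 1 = 2*s^3 - 11*s^2 + 2*s + 15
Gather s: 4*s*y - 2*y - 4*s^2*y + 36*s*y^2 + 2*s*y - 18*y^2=-4*s^2*y + s*(36*y^2 + 6*y) - 18*y^2 - 2*y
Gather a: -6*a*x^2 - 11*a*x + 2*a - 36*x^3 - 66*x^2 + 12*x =a*(-6*x^2 - 11*x + 2) - 36*x^3 - 66*x^2 + 12*x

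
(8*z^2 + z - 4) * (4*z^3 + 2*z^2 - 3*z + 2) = 32*z^5 + 20*z^4 - 38*z^3 + 5*z^2 + 14*z - 8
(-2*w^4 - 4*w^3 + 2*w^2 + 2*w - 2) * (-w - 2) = 2*w^5 + 8*w^4 + 6*w^3 - 6*w^2 - 2*w + 4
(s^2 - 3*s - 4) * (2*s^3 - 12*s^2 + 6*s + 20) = 2*s^5 - 18*s^4 + 34*s^3 + 50*s^2 - 84*s - 80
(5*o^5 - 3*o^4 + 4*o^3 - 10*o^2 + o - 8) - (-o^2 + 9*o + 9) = 5*o^5 - 3*o^4 + 4*o^3 - 9*o^2 - 8*o - 17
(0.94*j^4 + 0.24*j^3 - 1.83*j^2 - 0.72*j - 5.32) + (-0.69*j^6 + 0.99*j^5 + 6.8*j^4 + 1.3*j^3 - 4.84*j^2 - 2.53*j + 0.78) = -0.69*j^6 + 0.99*j^5 + 7.74*j^4 + 1.54*j^3 - 6.67*j^2 - 3.25*j - 4.54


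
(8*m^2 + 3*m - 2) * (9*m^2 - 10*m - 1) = 72*m^4 - 53*m^3 - 56*m^2 + 17*m + 2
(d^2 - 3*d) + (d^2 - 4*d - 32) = 2*d^2 - 7*d - 32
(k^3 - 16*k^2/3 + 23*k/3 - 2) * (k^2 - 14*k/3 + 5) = k^5 - 10*k^4 + 338*k^3/9 - 580*k^2/9 + 143*k/3 - 10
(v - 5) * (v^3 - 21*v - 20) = v^4 - 5*v^3 - 21*v^2 + 85*v + 100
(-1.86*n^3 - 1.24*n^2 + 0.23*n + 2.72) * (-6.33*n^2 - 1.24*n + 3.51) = 11.7738*n^5 + 10.1556*n^4 - 6.4469*n^3 - 21.8552*n^2 - 2.5655*n + 9.5472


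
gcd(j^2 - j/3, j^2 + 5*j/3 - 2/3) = j - 1/3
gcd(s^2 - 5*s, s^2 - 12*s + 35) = s - 5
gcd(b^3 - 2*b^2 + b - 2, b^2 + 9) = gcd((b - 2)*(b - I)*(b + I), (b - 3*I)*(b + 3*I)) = 1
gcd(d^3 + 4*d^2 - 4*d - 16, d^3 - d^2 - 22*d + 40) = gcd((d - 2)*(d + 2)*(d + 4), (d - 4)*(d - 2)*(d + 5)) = d - 2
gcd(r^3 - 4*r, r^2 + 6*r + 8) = r + 2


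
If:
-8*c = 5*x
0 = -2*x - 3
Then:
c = 15/16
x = -3/2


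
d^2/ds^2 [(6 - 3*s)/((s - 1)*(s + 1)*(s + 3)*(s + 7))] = 12*(-3*s^7 - 30*s^6 - 30*s^5 + 465*s^4 + 1225*s^3 + 396*s^2 - 600*s + 625)/(s^12 + 30*s^11 + 360*s^10 + 2170*s^9 + 6537*s^8 + 6540*s^7 - 12520*s^6 - 32940*s^5 - 5277*s^4 + 37430*s^3 + 20160*s^2 - 13230*s - 9261)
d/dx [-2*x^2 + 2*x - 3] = 2 - 4*x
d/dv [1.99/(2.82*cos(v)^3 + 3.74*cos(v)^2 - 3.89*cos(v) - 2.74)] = (16.8354*cos(v)^2 + 14.8852*cos(v) - 7.7411)*sin(v)/(2.82*cos(v)^3 + 3.74*cos(v)^2 - 3.89*cos(v) - 2.74)^2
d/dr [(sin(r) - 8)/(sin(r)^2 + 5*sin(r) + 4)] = (16*sin(r) + cos(r)^2 + 43)*cos(r)/(sin(r)^2 + 5*sin(r) + 4)^2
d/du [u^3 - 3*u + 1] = 3*u^2 - 3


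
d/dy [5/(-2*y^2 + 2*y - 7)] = 10*(2*y - 1)/(2*y^2 - 2*y + 7)^2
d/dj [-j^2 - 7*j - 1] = -2*j - 7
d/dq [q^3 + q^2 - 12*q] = 3*q^2 + 2*q - 12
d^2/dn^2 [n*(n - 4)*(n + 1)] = 6*n - 6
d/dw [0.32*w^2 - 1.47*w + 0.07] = 0.64*w - 1.47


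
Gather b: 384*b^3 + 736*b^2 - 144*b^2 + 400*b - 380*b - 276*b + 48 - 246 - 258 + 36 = 384*b^3 + 592*b^2 - 256*b - 420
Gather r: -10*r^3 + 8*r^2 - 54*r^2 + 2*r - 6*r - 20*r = -10*r^3 - 46*r^2 - 24*r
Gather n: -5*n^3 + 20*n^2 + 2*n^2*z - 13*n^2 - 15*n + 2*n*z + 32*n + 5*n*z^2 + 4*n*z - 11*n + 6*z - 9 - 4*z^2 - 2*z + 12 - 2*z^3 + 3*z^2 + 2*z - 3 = -5*n^3 + n^2*(2*z + 7) + n*(5*z^2 + 6*z + 6) - 2*z^3 - z^2 + 6*z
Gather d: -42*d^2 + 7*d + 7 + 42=-42*d^2 + 7*d + 49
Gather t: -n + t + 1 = -n + t + 1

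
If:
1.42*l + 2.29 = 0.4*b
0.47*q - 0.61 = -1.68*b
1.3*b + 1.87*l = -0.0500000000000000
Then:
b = 1.62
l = -1.16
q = -4.51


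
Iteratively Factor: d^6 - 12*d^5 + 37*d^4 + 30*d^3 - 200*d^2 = (d - 4)*(d^5 - 8*d^4 + 5*d^3 + 50*d^2) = d*(d - 4)*(d^4 - 8*d^3 + 5*d^2 + 50*d) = d*(d - 5)*(d - 4)*(d^3 - 3*d^2 - 10*d) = d^2*(d - 5)*(d - 4)*(d^2 - 3*d - 10) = d^2*(d - 5)*(d - 4)*(d + 2)*(d - 5)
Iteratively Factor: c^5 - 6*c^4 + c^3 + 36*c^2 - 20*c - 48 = (c + 1)*(c^4 - 7*c^3 + 8*c^2 + 28*c - 48) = (c - 3)*(c + 1)*(c^3 - 4*c^2 - 4*c + 16) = (c - 3)*(c - 2)*(c + 1)*(c^2 - 2*c - 8) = (c - 4)*(c - 3)*(c - 2)*(c + 1)*(c + 2)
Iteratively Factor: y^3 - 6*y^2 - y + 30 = (y - 3)*(y^2 - 3*y - 10) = (y - 5)*(y - 3)*(y + 2)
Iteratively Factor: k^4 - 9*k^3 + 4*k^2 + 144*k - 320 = (k - 4)*(k^3 - 5*k^2 - 16*k + 80) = (k - 4)*(k + 4)*(k^2 - 9*k + 20) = (k - 5)*(k - 4)*(k + 4)*(k - 4)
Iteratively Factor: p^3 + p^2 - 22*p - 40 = (p - 5)*(p^2 + 6*p + 8) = (p - 5)*(p + 2)*(p + 4)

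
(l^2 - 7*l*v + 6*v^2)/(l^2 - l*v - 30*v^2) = (l - v)/(l + 5*v)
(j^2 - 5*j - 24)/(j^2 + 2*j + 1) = (j^2 - 5*j - 24)/(j^2 + 2*j + 1)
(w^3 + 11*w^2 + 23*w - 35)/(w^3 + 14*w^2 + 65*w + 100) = (w^2 + 6*w - 7)/(w^2 + 9*w + 20)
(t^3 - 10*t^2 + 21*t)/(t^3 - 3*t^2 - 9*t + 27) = t*(t - 7)/(t^2 - 9)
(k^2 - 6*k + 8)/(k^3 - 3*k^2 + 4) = (k - 4)/(k^2 - k - 2)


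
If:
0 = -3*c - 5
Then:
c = -5/3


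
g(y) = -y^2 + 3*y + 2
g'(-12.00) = 27.00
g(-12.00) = -178.00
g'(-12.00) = 27.00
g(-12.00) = -178.00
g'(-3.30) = 9.60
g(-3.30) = -18.79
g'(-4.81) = 12.62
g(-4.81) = -35.57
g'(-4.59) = 12.18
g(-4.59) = -32.84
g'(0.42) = 2.16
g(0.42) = 3.08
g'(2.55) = -2.10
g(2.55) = 3.15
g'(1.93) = -0.86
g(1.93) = 4.07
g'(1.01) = 0.98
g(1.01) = 4.01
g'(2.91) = -2.82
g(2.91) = 2.26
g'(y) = 3 - 2*y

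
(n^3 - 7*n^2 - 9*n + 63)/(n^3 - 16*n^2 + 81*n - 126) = (n + 3)/(n - 6)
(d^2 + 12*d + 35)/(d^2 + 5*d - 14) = (d + 5)/(d - 2)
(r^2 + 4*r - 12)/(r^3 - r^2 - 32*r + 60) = 1/(r - 5)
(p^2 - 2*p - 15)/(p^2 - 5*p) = (p + 3)/p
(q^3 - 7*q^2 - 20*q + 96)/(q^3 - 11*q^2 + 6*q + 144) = (q^2 + q - 12)/(q^2 - 3*q - 18)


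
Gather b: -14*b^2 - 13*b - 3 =-14*b^2 - 13*b - 3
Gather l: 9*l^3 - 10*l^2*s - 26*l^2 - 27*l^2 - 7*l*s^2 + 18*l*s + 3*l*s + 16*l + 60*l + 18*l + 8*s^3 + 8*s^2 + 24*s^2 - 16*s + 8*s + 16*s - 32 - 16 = 9*l^3 + l^2*(-10*s - 53) + l*(-7*s^2 + 21*s + 94) + 8*s^3 + 32*s^2 + 8*s - 48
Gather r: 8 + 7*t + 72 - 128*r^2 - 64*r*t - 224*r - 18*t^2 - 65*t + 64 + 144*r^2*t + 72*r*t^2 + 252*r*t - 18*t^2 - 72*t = r^2*(144*t - 128) + r*(72*t^2 + 188*t - 224) - 36*t^2 - 130*t + 144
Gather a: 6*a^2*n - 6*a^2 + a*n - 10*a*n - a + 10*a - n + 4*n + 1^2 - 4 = a^2*(6*n - 6) + a*(9 - 9*n) + 3*n - 3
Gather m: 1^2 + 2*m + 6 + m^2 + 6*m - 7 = m^2 + 8*m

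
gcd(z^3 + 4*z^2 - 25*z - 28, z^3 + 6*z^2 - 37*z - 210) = z + 7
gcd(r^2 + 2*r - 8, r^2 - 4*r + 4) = r - 2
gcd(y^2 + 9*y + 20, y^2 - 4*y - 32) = y + 4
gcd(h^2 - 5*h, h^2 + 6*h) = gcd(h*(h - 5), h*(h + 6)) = h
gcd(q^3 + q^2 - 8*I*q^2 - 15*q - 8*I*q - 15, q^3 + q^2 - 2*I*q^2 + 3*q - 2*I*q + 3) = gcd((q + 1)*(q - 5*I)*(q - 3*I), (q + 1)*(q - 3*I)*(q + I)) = q^2 + q*(1 - 3*I) - 3*I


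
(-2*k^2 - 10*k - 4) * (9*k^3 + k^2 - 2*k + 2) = -18*k^5 - 92*k^4 - 42*k^3 + 12*k^2 - 12*k - 8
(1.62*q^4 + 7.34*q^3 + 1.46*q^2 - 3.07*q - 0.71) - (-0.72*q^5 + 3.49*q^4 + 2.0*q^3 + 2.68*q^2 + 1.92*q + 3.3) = 0.72*q^5 - 1.87*q^4 + 5.34*q^3 - 1.22*q^2 - 4.99*q - 4.01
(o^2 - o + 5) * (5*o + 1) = 5*o^3 - 4*o^2 + 24*o + 5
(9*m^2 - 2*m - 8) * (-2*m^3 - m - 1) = -18*m^5 + 4*m^4 + 7*m^3 - 7*m^2 + 10*m + 8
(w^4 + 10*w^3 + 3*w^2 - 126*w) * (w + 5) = w^5 + 15*w^4 + 53*w^3 - 111*w^2 - 630*w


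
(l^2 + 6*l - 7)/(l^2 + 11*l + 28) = (l - 1)/(l + 4)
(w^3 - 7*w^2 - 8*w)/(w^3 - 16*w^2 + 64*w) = (w + 1)/(w - 8)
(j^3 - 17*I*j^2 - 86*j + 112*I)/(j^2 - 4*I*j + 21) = (j^2 - 10*I*j - 16)/(j + 3*I)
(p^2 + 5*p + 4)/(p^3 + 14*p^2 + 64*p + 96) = (p + 1)/(p^2 + 10*p + 24)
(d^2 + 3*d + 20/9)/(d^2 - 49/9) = (9*d^2 + 27*d + 20)/(9*d^2 - 49)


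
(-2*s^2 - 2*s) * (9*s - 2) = -18*s^3 - 14*s^2 + 4*s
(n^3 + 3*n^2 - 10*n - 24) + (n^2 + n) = n^3 + 4*n^2 - 9*n - 24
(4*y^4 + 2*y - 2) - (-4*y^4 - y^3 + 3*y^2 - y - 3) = 8*y^4 + y^3 - 3*y^2 + 3*y + 1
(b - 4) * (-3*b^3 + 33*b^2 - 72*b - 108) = -3*b^4 + 45*b^3 - 204*b^2 + 180*b + 432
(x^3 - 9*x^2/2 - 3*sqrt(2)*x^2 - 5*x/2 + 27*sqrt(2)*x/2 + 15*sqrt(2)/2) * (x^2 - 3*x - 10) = x^5 - 15*x^4/2 - 3*sqrt(2)*x^4 + x^3 + 45*sqrt(2)*x^3/2 - 3*sqrt(2)*x^2 + 105*x^2/2 - 315*sqrt(2)*x/2 + 25*x - 75*sqrt(2)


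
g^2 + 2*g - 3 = (g - 1)*(g + 3)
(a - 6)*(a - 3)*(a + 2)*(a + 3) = a^4 - 4*a^3 - 21*a^2 + 36*a + 108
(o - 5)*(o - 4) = o^2 - 9*o + 20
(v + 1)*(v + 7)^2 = v^3 + 15*v^2 + 63*v + 49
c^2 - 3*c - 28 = (c - 7)*(c + 4)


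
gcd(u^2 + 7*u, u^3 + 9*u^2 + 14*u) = u^2 + 7*u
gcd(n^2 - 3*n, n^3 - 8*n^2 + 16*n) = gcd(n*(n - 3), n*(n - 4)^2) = n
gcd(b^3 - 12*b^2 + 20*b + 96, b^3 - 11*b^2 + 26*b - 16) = b - 8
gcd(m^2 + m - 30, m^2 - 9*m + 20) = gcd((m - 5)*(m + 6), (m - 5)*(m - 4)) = m - 5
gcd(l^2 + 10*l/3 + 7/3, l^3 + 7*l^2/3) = l + 7/3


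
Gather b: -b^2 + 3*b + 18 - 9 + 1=-b^2 + 3*b + 10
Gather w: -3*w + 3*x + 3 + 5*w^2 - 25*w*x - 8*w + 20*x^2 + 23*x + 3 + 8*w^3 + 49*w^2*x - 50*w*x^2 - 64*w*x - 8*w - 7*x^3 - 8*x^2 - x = 8*w^3 + w^2*(49*x + 5) + w*(-50*x^2 - 89*x - 19) - 7*x^3 + 12*x^2 + 25*x + 6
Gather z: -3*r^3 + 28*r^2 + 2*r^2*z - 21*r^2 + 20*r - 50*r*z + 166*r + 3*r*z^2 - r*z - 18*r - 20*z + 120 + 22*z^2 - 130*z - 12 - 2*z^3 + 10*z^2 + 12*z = -3*r^3 + 7*r^2 + 168*r - 2*z^3 + z^2*(3*r + 32) + z*(2*r^2 - 51*r - 138) + 108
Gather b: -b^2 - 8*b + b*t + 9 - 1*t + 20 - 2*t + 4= -b^2 + b*(t - 8) - 3*t + 33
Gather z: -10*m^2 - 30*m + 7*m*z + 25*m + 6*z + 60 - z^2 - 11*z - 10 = -10*m^2 - 5*m - z^2 + z*(7*m - 5) + 50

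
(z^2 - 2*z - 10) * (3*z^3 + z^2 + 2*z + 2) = 3*z^5 - 5*z^4 - 30*z^3 - 12*z^2 - 24*z - 20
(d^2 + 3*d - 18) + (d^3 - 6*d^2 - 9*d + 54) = d^3 - 5*d^2 - 6*d + 36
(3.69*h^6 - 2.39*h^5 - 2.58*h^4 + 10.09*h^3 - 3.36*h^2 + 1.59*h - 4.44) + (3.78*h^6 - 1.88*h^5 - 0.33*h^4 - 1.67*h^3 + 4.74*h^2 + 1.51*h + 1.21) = 7.47*h^6 - 4.27*h^5 - 2.91*h^4 + 8.42*h^3 + 1.38*h^2 + 3.1*h - 3.23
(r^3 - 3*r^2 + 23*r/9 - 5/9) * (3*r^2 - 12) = 3*r^5 - 9*r^4 - 13*r^3/3 + 103*r^2/3 - 92*r/3 + 20/3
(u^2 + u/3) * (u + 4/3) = u^3 + 5*u^2/3 + 4*u/9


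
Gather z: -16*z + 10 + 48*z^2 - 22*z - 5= 48*z^2 - 38*z + 5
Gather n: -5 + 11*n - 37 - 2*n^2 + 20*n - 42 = -2*n^2 + 31*n - 84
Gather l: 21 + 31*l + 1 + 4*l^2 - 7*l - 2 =4*l^2 + 24*l + 20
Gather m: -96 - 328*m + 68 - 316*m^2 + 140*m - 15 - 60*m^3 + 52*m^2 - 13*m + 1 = -60*m^3 - 264*m^2 - 201*m - 42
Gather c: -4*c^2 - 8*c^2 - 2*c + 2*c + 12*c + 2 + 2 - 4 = -12*c^2 + 12*c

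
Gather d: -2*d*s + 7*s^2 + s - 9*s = -2*d*s + 7*s^2 - 8*s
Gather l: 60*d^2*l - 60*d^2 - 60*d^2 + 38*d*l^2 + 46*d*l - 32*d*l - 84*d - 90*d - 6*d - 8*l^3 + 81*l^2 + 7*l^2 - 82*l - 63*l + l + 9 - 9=-120*d^2 - 180*d - 8*l^3 + l^2*(38*d + 88) + l*(60*d^2 + 14*d - 144)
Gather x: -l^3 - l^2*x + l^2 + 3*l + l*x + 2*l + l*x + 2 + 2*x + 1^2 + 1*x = -l^3 + l^2 + 5*l + x*(-l^2 + 2*l + 3) + 3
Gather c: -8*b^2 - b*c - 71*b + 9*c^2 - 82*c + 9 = -8*b^2 - 71*b + 9*c^2 + c*(-b - 82) + 9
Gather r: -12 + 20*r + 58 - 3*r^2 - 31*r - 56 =-3*r^2 - 11*r - 10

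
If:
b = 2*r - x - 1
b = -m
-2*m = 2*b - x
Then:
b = 2*r - 1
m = 1 - 2*r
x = 0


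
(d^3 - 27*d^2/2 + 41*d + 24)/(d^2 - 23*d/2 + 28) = (2*d^2 - 11*d - 6)/(2*d - 7)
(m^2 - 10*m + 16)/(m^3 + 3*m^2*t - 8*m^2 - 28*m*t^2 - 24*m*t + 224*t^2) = (2 - m)/(-m^2 - 3*m*t + 28*t^2)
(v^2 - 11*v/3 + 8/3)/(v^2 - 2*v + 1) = (v - 8/3)/(v - 1)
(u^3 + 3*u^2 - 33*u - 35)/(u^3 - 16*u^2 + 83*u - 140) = (u^2 + 8*u + 7)/(u^2 - 11*u + 28)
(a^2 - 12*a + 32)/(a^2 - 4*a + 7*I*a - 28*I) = (a - 8)/(a + 7*I)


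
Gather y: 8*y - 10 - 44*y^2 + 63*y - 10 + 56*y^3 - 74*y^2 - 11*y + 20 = 56*y^3 - 118*y^2 + 60*y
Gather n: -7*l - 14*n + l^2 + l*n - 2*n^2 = l^2 - 7*l - 2*n^2 + n*(l - 14)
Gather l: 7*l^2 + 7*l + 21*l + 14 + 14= 7*l^2 + 28*l + 28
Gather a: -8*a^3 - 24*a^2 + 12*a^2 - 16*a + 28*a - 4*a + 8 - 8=-8*a^3 - 12*a^2 + 8*a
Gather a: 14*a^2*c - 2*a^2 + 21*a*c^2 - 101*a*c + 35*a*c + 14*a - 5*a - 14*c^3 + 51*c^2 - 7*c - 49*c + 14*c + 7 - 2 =a^2*(14*c - 2) + a*(21*c^2 - 66*c + 9) - 14*c^3 + 51*c^2 - 42*c + 5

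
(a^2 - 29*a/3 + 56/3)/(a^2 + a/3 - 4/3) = (3*a^2 - 29*a + 56)/(3*a^2 + a - 4)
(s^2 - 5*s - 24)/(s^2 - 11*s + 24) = (s + 3)/(s - 3)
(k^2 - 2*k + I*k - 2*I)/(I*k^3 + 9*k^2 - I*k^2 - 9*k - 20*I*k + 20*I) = (-I*k^2 + k*(1 + 2*I) - 2)/(k^3 - k^2*(1 + 9*I) + k*(-20 + 9*I) + 20)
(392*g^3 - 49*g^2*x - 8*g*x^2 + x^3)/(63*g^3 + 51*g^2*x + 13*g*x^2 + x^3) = (56*g^2 - 15*g*x + x^2)/(9*g^2 + 6*g*x + x^2)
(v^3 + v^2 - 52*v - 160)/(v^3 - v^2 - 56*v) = (v^2 + 9*v + 20)/(v*(v + 7))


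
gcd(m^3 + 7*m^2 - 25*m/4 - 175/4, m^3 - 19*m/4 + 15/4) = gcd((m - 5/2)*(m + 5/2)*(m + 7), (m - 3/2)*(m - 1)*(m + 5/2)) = m + 5/2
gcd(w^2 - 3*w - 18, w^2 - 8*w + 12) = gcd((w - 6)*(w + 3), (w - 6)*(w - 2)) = w - 6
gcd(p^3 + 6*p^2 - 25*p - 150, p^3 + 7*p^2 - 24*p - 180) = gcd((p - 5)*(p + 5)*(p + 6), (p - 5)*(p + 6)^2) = p^2 + p - 30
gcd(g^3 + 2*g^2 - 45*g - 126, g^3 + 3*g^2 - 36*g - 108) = g^2 + 9*g + 18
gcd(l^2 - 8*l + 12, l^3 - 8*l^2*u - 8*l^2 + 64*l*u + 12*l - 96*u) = l^2 - 8*l + 12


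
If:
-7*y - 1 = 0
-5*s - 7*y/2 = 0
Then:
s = 1/10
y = -1/7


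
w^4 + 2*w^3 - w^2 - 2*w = w*(w - 1)*(w + 1)*(w + 2)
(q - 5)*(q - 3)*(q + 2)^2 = q^4 - 4*q^3 - 13*q^2 + 28*q + 60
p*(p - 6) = p^2 - 6*p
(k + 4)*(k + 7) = k^2 + 11*k + 28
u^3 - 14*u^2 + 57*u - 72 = (u - 8)*(u - 3)^2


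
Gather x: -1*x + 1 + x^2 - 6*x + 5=x^2 - 7*x + 6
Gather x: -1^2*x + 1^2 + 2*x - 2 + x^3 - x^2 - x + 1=x^3 - x^2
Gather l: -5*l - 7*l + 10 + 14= 24 - 12*l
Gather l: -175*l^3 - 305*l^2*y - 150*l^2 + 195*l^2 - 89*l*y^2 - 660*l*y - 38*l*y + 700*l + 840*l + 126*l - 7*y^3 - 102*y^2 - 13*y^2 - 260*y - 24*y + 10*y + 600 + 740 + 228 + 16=-175*l^3 + l^2*(45 - 305*y) + l*(-89*y^2 - 698*y + 1666) - 7*y^3 - 115*y^2 - 274*y + 1584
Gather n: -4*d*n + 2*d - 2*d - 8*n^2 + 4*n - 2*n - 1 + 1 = -8*n^2 + n*(2 - 4*d)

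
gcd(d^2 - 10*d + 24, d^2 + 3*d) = 1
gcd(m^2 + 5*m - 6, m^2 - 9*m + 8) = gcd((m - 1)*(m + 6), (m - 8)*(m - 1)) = m - 1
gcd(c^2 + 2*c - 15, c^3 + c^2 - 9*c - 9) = c - 3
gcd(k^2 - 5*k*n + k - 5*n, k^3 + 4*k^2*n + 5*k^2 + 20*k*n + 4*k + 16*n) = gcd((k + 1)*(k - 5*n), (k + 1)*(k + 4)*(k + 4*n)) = k + 1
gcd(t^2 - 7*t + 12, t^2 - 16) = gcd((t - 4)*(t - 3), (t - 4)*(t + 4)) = t - 4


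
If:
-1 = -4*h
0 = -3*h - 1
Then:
No Solution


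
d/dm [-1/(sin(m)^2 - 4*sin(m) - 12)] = 2*(sin(m) - 2)*cos(m)/((sin(m) - 6)^2*(sin(m) + 2)^2)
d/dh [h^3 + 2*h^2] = h*(3*h + 4)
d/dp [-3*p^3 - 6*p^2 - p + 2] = -9*p^2 - 12*p - 1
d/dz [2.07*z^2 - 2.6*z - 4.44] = 4.14*z - 2.6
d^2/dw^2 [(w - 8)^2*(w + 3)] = 6*w - 26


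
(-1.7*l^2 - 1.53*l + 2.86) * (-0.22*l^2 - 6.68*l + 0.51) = 0.374*l^4 + 11.6926*l^3 + 8.7242*l^2 - 19.8851*l + 1.4586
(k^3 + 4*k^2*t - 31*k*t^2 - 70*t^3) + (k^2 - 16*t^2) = k^3 + 4*k^2*t + k^2 - 31*k*t^2 - 70*t^3 - 16*t^2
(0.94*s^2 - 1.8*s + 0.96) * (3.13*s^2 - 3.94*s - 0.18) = 2.9422*s^4 - 9.3376*s^3 + 9.9276*s^2 - 3.4584*s - 0.1728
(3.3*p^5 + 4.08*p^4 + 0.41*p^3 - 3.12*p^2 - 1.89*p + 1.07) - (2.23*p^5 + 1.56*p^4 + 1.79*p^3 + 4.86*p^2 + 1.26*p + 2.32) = 1.07*p^5 + 2.52*p^4 - 1.38*p^3 - 7.98*p^2 - 3.15*p - 1.25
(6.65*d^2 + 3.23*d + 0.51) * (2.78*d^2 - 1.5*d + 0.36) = 18.487*d^4 - 0.995600000000001*d^3 - 1.0332*d^2 + 0.3978*d + 0.1836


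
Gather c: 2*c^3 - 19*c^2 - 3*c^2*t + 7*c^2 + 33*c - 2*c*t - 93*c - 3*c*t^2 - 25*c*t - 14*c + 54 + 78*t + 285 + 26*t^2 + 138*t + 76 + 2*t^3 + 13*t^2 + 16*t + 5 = 2*c^3 + c^2*(-3*t - 12) + c*(-3*t^2 - 27*t - 74) + 2*t^3 + 39*t^2 + 232*t + 420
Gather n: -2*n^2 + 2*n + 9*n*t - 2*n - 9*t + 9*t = -2*n^2 + 9*n*t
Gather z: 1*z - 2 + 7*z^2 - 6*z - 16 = 7*z^2 - 5*z - 18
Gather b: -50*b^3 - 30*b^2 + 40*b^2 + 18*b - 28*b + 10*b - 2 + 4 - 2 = -50*b^3 + 10*b^2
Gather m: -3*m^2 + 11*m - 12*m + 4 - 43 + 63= -3*m^2 - m + 24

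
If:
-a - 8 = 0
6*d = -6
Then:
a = -8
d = -1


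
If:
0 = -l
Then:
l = 0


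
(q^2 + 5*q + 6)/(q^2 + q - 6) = (q + 2)/(q - 2)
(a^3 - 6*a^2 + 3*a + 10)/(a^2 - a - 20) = (a^2 - a - 2)/(a + 4)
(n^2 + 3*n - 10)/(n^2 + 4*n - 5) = (n - 2)/(n - 1)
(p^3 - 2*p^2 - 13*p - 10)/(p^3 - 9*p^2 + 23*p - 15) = (p^2 + 3*p + 2)/(p^2 - 4*p + 3)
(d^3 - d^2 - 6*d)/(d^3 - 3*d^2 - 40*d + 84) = d*(d^2 - d - 6)/(d^3 - 3*d^2 - 40*d + 84)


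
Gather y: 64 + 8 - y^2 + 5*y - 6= -y^2 + 5*y + 66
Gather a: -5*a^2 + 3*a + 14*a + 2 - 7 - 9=-5*a^2 + 17*a - 14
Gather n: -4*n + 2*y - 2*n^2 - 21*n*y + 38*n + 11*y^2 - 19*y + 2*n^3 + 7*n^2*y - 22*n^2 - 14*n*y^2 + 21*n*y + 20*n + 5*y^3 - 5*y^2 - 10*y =2*n^3 + n^2*(7*y - 24) + n*(54 - 14*y^2) + 5*y^3 + 6*y^2 - 27*y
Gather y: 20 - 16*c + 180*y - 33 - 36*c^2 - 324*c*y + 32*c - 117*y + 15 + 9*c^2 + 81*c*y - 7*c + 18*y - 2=-27*c^2 + 9*c + y*(81 - 243*c)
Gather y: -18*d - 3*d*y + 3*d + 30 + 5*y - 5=-15*d + y*(5 - 3*d) + 25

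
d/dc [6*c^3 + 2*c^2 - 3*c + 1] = 18*c^2 + 4*c - 3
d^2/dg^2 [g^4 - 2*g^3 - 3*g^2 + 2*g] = 12*g^2 - 12*g - 6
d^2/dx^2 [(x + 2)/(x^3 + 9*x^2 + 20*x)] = 2*(3*x^5 + 39*x^4 + 205*x^3 + 606*x^2 + 1080*x + 800)/(x^3*(x^6 + 27*x^5 + 303*x^4 + 1809*x^3 + 6060*x^2 + 10800*x + 8000))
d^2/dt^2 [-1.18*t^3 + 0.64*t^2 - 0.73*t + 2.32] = 1.28 - 7.08*t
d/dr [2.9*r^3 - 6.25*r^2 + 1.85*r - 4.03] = 8.7*r^2 - 12.5*r + 1.85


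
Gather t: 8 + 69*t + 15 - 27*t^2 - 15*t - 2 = -27*t^2 + 54*t + 21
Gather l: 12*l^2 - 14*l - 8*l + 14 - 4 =12*l^2 - 22*l + 10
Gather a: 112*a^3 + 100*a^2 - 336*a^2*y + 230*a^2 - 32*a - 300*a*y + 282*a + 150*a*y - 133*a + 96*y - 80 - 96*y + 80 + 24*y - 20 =112*a^3 + a^2*(330 - 336*y) + a*(117 - 150*y) + 24*y - 20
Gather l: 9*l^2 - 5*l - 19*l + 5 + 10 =9*l^2 - 24*l + 15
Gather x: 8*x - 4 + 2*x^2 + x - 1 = 2*x^2 + 9*x - 5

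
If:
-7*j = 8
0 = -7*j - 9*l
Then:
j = -8/7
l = 8/9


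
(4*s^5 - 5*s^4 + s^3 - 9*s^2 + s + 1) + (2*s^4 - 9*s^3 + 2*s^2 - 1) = 4*s^5 - 3*s^4 - 8*s^3 - 7*s^2 + s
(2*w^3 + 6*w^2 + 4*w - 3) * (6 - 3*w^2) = -6*w^5 - 18*w^4 + 45*w^2 + 24*w - 18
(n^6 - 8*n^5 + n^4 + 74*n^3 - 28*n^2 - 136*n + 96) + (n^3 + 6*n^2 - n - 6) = n^6 - 8*n^5 + n^4 + 75*n^3 - 22*n^2 - 137*n + 90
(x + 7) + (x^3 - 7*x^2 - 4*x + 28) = x^3 - 7*x^2 - 3*x + 35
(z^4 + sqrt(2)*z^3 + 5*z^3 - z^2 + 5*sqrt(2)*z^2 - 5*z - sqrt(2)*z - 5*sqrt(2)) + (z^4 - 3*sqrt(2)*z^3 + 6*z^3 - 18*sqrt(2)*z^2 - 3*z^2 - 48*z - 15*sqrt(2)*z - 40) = 2*z^4 - 2*sqrt(2)*z^3 + 11*z^3 - 13*sqrt(2)*z^2 - 4*z^2 - 53*z - 16*sqrt(2)*z - 40 - 5*sqrt(2)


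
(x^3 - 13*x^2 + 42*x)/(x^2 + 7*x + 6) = x*(x^2 - 13*x + 42)/(x^2 + 7*x + 6)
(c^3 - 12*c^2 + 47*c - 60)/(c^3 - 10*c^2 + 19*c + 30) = (c^2 - 7*c + 12)/(c^2 - 5*c - 6)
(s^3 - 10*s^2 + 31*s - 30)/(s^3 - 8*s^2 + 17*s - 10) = (s - 3)/(s - 1)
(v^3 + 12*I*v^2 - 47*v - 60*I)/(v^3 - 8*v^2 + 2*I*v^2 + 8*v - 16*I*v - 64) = (v^2 + 8*I*v - 15)/(v^2 - 2*v*(4 + I) + 16*I)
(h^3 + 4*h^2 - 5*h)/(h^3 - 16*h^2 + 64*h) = (h^2 + 4*h - 5)/(h^2 - 16*h + 64)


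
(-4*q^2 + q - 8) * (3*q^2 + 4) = -12*q^4 + 3*q^3 - 40*q^2 + 4*q - 32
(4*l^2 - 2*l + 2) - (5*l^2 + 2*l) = -l^2 - 4*l + 2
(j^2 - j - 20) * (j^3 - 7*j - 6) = j^5 - j^4 - 27*j^3 + j^2 + 146*j + 120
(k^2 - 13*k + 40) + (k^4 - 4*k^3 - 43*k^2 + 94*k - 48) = k^4 - 4*k^3 - 42*k^2 + 81*k - 8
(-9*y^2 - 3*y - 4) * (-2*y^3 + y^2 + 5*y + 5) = 18*y^5 - 3*y^4 - 40*y^3 - 64*y^2 - 35*y - 20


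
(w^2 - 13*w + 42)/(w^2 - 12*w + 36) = (w - 7)/(w - 6)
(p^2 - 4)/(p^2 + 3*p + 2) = (p - 2)/(p + 1)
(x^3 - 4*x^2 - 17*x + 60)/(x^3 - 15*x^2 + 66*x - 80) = (x^2 + x - 12)/(x^2 - 10*x + 16)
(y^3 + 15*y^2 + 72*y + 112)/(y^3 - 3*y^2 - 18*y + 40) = (y^2 + 11*y + 28)/(y^2 - 7*y + 10)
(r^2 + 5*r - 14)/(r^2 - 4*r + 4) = (r + 7)/(r - 2)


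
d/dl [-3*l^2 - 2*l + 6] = -6*l - 2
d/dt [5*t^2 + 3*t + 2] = 10*t + 3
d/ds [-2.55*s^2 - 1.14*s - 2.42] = -5.1*s - 1.14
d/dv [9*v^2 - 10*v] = 18*v - 10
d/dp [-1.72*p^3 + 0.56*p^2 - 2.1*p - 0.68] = -5.16*p^2 + 1.12*p - 2.1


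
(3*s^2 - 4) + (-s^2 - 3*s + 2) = 2*s^2 - 3*s - 2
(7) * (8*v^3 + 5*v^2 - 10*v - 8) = 56*v^3 + 35*v^2 - 70*v - 56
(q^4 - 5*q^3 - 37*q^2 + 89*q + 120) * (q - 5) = q^5 - 10*q^4 - 12*q^3 + 274*q^2 - 325*q - 600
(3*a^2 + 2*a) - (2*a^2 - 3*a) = a^2 + 5*a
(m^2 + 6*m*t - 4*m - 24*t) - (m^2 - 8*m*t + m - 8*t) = 14*m*t - 5*m - 16*t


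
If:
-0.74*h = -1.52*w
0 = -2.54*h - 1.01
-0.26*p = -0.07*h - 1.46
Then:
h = -0.40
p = 5.51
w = -0.19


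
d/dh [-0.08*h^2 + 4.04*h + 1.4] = 4.04 - 0.16*h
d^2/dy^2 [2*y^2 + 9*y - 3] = 4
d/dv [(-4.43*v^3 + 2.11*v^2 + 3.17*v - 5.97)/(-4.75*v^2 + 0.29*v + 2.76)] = (21.0425*v^4 - 2.5694*v^3 - 21.011*v^2 - 45.0678*v + 10.4805)/(22.5625*v^4 - 2.755*v^3 - 26.1359*v^2 + 1.6008*v + 7.6176)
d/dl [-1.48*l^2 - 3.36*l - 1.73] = -2.96*l - 3.36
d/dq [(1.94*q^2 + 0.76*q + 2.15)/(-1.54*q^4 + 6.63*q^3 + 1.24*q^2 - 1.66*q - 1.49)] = (5.9752*q^5 - 9.351*q^4 + 3.1664*q^3 - 46.9263*q^2 - 11.1132*q + 2.4366)/(2.3716*q^8 - 20.4204*q^7 + 40.1377*q^6 + 21.5552*q^5 - 15.8848*q^4 - 23.8742*q^3 - 0.9396*q^2 + 4.9468*q + 2.2201)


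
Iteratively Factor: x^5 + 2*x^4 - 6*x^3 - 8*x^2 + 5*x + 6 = (x - 2)*(x^4 + 4*x^3 + 2*x^2 - 4*x - 3) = (x - 2)*(x + 1)*(x^3 + 3*x^2 - x - 3) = (x - 2)*(x + 1)*(x + 3)*(x^2 - 1) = (x - 2)*(x - 1)*(x + 1)*(x + 3)*(x + 1)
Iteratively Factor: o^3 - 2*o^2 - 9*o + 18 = (o - 2)*(o^2 - 9) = (o - 3)*(o - 2)*(o + 3)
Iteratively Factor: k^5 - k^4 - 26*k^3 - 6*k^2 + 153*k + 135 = (k - 3)*(k^4 + 2*k^3 - 20*k^2 - 66*k - 45) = (k - 3)*(k + 3)*(k^3 - k^2 - 17*k - 15) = (k - 3)*(k + 3)^2*(k^2 - 4*k - 5) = (k - 5)*(k - 3)*(k + 3)^2*(k + 1)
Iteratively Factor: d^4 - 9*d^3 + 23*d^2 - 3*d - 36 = (d - 3)*(d^3 - 6*d^2 + 5*d + 12) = (d - 4)*(d - 3)*(d^2 - 2*d - 3) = (d - 4)*(d - 3)^2*(d + 1)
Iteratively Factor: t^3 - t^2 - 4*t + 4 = (t + 2)*(t^2 - 3*t + 2) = (t - 1)*(t + 2)*(t - 2)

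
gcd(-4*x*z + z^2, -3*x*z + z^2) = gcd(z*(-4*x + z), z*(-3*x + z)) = z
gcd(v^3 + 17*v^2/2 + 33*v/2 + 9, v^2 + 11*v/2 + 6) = v + 3/2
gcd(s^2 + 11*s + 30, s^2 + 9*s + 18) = s + 6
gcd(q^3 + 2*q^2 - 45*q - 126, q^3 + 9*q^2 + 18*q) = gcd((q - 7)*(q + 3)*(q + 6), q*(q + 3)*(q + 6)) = q^2 + 9*q + 18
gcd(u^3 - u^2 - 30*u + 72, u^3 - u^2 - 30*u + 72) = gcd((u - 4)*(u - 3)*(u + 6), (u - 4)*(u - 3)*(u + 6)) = u^3 - u^2 - 30*u + 72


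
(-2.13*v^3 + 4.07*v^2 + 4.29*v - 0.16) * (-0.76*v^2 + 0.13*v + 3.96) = 1.6188*v^5 - 3.3701*v^4 - 11.1661*v^3 + 16.7965*v^2 + 16.9676*v - 0.6336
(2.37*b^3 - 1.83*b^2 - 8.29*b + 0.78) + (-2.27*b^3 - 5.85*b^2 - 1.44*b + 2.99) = 0.1*b^3 - 7.68*b^2 - 9.73*b + 3.77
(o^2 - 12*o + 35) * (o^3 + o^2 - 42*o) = o^5 - 11*o^4 - 19*o^3 + 539*o^2 - 1470*o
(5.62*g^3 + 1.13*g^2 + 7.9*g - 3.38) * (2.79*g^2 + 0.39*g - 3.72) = 15.6798*g^5 + 5.3445*g^4 + 1.5753*g^3 - 10.5528*g^2 - 30.7062*g + 12.5736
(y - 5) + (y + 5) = 2*y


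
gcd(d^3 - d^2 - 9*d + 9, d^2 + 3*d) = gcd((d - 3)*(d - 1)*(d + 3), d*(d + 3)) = d + 3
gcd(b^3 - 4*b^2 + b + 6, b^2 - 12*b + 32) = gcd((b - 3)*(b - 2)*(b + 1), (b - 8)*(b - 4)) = 1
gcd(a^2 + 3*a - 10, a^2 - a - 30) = a + 5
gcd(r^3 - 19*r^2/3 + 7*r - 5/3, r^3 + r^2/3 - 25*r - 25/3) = r - 5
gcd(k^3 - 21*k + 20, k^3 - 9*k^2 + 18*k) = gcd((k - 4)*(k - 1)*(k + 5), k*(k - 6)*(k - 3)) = 1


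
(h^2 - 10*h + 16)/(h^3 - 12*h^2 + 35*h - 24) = (h - 2)/(h^2 - 4*h + 3)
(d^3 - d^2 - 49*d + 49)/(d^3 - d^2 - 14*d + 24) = (d^3 - d^2 - 49*d + 49)/(d^3 - d^2 - 14*d + 24)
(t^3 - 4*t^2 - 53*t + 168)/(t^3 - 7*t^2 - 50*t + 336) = (t - 3)/(t - 6)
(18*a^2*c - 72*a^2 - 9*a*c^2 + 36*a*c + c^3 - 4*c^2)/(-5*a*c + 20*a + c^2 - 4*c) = (-18*a^2 + 9*a*c - c^2)/(5*a - c)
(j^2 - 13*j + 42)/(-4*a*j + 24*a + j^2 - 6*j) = (7 - j)/(4*a - j)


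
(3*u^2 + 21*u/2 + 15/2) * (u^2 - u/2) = 3*u^4 + 9*u^3 + 9*u^2/4 - 15*u/4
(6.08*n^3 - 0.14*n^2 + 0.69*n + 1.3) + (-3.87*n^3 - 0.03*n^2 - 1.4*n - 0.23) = 2.21*n^3 - 0.17*n^2 - 0.71*n + 1.07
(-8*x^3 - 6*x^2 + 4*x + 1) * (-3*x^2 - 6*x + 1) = 24*x^5 + 66*x^4 + 16*x^3 - 33*x^2 - 2*x + 1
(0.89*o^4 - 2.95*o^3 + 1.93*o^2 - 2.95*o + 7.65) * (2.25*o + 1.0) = 2.0025*o^5 - 5.7475*o^4 + 1.3925*o^3 - 4.7075*o^2 + 14.2625*o + 7.65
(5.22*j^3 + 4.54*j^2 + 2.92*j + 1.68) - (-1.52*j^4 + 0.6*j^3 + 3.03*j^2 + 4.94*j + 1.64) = 1.52*j^4 + 4.62*j^3 + 1.51*j^2 - 2.02*j + 0.04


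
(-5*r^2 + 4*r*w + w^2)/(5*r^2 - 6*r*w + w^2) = (-5*r - w)/(5*r - w)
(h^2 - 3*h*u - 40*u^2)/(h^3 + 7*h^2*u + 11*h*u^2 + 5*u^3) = (h - 8*u)/(h^2 + 2*h*u + u^2)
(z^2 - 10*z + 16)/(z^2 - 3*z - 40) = (z - 2)/(z + 5)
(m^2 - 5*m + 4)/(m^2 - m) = (m - 4)/m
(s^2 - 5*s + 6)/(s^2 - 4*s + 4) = (s - 3)/(s - 2)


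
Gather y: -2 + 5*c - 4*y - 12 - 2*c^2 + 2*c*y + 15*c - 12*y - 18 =-2*c^2 + 20*c + y*(2*c - 16) - 32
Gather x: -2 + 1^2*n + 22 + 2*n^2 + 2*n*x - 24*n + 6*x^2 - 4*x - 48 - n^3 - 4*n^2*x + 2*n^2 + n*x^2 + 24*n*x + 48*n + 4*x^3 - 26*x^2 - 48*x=-n^3 + 4*n^2 + 25*n + 4*x^3 + x^2*(n - 20) + x*(-4*n^2 + 26*n - 52) - 28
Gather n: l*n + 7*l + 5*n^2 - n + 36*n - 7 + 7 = 7*l + 5*n^2 + n*(l + 35)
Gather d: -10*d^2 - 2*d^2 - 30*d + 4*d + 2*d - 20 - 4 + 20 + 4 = -12*d^2 - 24*d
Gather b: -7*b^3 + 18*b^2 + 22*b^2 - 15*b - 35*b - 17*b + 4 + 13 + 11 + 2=-7*b^3 + 40*b^2 - 67*b + 30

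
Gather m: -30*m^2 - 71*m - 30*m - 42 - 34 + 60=-30*m^2 - 101*m - 16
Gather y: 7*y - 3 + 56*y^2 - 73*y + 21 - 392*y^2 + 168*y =-336*y^2 + 102*y + 18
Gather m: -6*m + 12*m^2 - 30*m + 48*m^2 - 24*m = 60*m^2 - 60*m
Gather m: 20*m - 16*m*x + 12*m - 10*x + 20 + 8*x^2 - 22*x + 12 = m*(32 - 16*x) + 8*x^2 - 32*x + 32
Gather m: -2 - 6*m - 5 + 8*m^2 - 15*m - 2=8*m^2 - 21*m - 9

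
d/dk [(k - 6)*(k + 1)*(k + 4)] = 3*k^2 - 2*k - 26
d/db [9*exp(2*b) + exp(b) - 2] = (18*exp(b) + 1)*exp(b)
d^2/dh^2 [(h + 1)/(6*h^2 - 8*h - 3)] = 4*((1 - 9*h)*(-6*h^2 + 8*h + 3) - 8*(h + 1)*(3*h - 2)^2)/(-6*h^2 + 8*h + 3)^3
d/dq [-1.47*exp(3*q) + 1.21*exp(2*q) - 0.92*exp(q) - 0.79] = (-4.41*exp(2*q) + 2.42*exp(q) - 0.92)*exp(q)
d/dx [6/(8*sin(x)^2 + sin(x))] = -(96/tan(x) + 6*cos(x)/sin(x)^2)/(8*sin(x) + 1)^2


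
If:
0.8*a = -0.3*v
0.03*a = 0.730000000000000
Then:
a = 24.33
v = -64.89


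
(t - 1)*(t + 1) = t^2 - 1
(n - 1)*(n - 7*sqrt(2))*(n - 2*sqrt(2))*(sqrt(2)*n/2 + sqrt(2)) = sqrt(2)*n^4/2 - 9*n^3 + sqrt(2)*n^3/2 - 9*n^2 + 13*sqrt(2)*n^2 + 18*n + 14*sqrt(2)*n - 28*sqrt(2)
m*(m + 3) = m^2 + 3*m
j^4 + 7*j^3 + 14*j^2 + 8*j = j*(j + 1)*(j + 2)*(j + 4)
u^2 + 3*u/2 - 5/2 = (u - 1)*(u + 5/2)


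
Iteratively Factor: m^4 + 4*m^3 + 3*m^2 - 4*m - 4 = (m - 1)*(m^3 + 5*m^2 + 8*m + 4) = (m - 1)*(m + 2)*(m^2 + 3*m + 2) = (m - 1)*(m + 1)*(m + 2)*(m + 2)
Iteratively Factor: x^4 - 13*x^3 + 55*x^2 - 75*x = (x - 5)*(x^3 - 8*x^2 + 15*x) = x*(x - 5)*(x^2 - 8*x + 15) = x*(x - 5)*(x - 3)*(x - 5)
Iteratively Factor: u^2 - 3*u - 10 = (u - 5)*(u + 2)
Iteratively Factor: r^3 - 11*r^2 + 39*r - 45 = (r - 3)*(r^2 - 8*r + 15) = (r - 3)^2*(r - 5)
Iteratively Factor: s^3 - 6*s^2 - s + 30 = (s - 3)*(s^2 - 3*s - 10) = (s - 3)*(s + 2)*(s - 5)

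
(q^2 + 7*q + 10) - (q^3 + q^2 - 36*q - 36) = -q^3 + 43*q + 46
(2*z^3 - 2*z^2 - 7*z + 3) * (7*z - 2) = 14*z^4 - 18*z^3 - 45*z^2 + 35*z - 6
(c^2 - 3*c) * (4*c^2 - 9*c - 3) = 4*c^4 - 21*c^3 + 24*c^2 + 9*c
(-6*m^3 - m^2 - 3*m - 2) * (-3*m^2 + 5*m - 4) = 18*m^5 - 27*m^4 + 28*m^3 - 5*m^2 + 2*m + 8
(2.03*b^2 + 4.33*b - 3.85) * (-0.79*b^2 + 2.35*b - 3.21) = -1.6037*b^4 + 1.3498*b^3 + 6.7007*b^2 - 22.9468*b + 12.3585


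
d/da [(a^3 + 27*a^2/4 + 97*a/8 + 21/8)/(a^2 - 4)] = (8*a^4 - 193*a^2 - 474*a - 388)/(8*(a^4 - 8*a^2 + 16))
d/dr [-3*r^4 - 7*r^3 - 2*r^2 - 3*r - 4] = -12*r^3 - 21*r^2 - 4*r - 3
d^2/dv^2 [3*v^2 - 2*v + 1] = 6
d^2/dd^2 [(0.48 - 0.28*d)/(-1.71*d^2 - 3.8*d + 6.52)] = ((0.28*d - 0.48)*(3.42*d + 3.8)*(6.84*d + 7.6) - (2.8728*d + 0.4864)*(1.71*d^2 + 3.8*d - 6.52))/(1.71*d^2 + 3.8*d - 6.52)^3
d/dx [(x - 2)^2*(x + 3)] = (x - 2)*(3*x + 4)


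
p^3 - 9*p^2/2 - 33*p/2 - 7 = (p - 7)*(p + 1/2)*(p + 2)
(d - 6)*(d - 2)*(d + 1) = d^3 - 7*d^2 + 4*d + 12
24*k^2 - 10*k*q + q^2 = (-6*k + q)*(-4*k + q)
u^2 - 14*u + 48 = (u - 8)*(u - 6)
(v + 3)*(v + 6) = v^2 + 9*v + 18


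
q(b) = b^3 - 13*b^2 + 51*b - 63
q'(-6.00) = 315.00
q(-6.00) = -1053.00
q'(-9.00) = 528.00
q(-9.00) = -2304.00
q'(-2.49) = 134.34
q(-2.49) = -286.03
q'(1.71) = 15.31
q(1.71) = -8.80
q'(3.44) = -2.94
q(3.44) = -0.69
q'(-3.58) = 182.53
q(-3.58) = -458.08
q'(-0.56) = 66.50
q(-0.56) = -95.81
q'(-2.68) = 142.23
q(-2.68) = -312.30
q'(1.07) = 26.61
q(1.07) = -22.09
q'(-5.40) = 278.88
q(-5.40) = -874.94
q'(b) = 3*b^2 - 26*b + 51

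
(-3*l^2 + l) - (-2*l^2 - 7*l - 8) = -l^2 + 8*l + 8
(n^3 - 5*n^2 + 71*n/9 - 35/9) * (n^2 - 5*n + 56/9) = n^5 - 10*n^4 + 352*n^3/9 - 670*n^2/9 + 5551*n/81 - 1960/81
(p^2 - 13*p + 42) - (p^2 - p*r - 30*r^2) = p*r - 13*p + 30*r^2 + 42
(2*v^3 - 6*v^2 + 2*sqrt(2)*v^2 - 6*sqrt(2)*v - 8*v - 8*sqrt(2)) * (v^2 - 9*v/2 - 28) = 2*v^5 - 15*v^4 + 2*sqrt(2)*v^4 - 37*v^3 - 15*sqrt(2)*v^3 - 37*sqrt(2)*v^2 + 204*v^2 + 224*v + 204*sqrt(2)*v + 224*sqrt(2)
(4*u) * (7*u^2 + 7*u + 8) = 28*u^3 + 28*u^2 + 32*u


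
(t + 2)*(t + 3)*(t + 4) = t^3 + 9*t^2 + 26*t + 24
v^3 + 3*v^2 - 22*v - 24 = (v - 4)*(v + 1)*(v + 6)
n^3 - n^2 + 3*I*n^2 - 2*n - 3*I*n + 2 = (n - 1)*(n + I)*(n + 2*I)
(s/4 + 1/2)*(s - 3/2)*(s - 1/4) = s^3/4 + s^2/16 - 25*s/32 + 3/16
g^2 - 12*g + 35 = (g - 7)*(g - 5)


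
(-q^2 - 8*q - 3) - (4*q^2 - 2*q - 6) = -5*q^2 - 6*q + 3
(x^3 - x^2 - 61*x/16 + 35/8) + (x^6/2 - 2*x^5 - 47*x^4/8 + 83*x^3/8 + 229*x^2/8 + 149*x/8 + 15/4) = x^6/2 - 2*x^5 - 47*x^4/8 + 91*x^3/8 + 221*x^2/8 + 237*x/16 + 65/8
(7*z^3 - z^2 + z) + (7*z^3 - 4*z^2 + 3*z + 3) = 14*z^3 - 5*z^2 + 4*z + 3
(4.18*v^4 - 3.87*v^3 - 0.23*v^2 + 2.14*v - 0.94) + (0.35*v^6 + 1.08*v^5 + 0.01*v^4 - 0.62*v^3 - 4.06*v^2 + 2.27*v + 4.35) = 0.35*v^6 + 1.08*v^5 + 4.19*v^4 - 4.49*v^3 - 4.29*v^2 + 4.41*v + 3.41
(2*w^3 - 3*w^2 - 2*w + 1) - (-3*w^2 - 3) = 2*w^3 - 2*w + 4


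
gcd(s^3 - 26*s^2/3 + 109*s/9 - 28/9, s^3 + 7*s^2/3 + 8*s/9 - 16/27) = s - 1/3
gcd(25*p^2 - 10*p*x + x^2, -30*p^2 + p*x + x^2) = -5*p + x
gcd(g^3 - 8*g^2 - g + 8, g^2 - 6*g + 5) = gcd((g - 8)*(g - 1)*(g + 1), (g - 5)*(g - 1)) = g - 1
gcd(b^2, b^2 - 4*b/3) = b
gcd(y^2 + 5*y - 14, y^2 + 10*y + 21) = y + 7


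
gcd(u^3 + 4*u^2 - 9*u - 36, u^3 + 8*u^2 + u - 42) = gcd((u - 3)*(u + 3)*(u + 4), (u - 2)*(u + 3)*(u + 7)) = u + 3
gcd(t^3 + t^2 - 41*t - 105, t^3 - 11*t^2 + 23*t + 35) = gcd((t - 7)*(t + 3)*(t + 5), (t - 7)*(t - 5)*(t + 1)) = t - 7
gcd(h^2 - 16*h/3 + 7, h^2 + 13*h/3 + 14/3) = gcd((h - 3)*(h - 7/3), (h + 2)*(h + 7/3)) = 1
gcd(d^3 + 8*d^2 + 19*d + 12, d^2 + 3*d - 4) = d + 4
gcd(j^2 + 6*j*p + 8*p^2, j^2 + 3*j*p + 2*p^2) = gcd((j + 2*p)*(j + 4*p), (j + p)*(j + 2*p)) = j + 2*p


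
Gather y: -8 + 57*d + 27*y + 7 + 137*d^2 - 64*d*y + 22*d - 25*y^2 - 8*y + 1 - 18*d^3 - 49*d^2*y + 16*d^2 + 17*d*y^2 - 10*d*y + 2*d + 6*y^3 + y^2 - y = -18*d^3 + 153*d^2 + 81*d + 6*y^3 + y^2*(17*d - 24) + y*(-49*d^2 - 74*d + 18)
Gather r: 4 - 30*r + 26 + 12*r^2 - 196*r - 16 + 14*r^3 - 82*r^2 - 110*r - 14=14*r^3 - 70*r^2 - 336*r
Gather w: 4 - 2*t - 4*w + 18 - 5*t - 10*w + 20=-7*t - 14*w + 42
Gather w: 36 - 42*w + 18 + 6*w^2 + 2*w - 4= 6*w^2 - 40*w + 50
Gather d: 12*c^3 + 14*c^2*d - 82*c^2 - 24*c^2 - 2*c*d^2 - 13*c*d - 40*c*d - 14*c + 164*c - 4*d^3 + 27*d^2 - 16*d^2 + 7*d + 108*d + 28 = 12*c^3 - 106*c^2 + 150*c - 4*d^3 + d^2*(11 - 2*c) + d*(14*c^2 - 53*c + 115) + 28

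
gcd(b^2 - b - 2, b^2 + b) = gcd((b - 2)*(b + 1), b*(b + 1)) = b + 1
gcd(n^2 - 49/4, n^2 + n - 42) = 1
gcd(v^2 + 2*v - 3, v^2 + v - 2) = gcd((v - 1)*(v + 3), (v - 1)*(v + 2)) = v - 1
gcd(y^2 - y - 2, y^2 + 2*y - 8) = y - 2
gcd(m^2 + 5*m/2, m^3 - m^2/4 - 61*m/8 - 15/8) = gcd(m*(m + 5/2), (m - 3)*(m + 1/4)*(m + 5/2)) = m + 5/2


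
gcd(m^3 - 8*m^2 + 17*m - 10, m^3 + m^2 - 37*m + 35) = m^2 - 6*m + 5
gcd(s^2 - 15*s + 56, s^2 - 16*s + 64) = s - 8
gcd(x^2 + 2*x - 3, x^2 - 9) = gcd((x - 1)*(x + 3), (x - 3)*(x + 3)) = x + 3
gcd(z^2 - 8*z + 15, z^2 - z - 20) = z - 5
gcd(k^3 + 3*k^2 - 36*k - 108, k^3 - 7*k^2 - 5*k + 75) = k + 3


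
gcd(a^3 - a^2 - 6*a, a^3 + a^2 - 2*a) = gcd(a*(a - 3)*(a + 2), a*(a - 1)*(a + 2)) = a^2 + 2*a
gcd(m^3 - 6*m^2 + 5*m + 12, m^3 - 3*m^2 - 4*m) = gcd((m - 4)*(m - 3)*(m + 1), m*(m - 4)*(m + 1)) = m^2 - 3*m - 4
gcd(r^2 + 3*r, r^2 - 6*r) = r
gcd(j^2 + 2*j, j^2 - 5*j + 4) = 1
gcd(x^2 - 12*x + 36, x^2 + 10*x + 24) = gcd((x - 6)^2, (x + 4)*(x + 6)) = 1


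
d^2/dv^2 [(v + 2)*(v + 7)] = 2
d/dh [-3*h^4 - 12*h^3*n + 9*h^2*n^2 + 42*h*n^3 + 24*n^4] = -12*h^3 - 36*h^2*n + 18*h*n^2 + 42*n^3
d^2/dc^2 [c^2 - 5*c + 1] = 2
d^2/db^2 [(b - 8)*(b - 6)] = 2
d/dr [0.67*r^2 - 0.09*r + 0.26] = 1.34*r - 0.09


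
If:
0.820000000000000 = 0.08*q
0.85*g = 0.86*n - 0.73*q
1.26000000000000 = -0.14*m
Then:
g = 1.01176470588235*n - 8.80294117647059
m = -9.00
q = 10.25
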